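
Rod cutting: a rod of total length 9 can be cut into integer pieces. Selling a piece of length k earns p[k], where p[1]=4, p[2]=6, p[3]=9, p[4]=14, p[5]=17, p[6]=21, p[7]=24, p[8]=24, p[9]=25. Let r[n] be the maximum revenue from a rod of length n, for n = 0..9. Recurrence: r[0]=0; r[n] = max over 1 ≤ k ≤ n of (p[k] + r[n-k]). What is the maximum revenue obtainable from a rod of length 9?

   n    0    1    2    3    4    5    6    7    8    9
r[n]    0    4    8   12   16   20   24   28   32   36

36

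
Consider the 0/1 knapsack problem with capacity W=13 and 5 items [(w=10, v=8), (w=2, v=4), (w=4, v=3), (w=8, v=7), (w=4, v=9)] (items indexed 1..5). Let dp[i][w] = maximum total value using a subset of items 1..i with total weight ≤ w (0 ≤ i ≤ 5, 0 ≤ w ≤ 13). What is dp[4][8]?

7

i\w   0   1   2   3   4   5   6   7   8   9  10  11  12  13
  0   0   0   0   0   0   0   0   0   0   0   0   0   0   0
  1   0   0   0   0   0   0   0   0   0   0   8   8   8   8
  2   0   0   4   4   4   4   4   4   4   4   8   8  12  12
  3   0   0   4   4   4   4   7   7   7   7   8   8  12  12
  4   0   0   4   4   4   4   7   7   7   7  11  11  12  12
  5   0   0   4   4   9   9  13  13  13  13  16  16  16  16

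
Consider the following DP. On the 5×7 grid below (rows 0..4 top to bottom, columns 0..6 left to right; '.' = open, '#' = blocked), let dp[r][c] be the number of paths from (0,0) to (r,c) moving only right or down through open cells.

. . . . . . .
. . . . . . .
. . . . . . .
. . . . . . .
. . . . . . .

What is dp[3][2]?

10

r\c   0   1   2   3   4   5   6
  0   1   1   1   1   1   1   1
  1   1   2   3   4   5   6   7
  2   1   3   6  10  15  21  28
  3   1   4  10  20  35  56  84
  4   1   5  15  35  70 126 210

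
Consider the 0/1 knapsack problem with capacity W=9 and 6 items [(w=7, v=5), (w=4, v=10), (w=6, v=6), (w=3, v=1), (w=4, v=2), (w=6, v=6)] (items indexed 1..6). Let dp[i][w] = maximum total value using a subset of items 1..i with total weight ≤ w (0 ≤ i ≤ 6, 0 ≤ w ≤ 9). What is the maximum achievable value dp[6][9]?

i\w   0   1   2   3   4   5   6   7   8   9
  0   0   0   0   0   0   0   0   0   0   0
  1   0   0   0   0   0   0   0   5   5   5
  2   0   0   0   0  10  10  10  10  10  10
  3   0   0   0   0  10  10  10  10  10  10
  4   0   0   0   1  10  10  10  11  11  11
  5   0   0   0   1  10  10  10  11  12  12
  6   0   0   0   1  10  10  10  11  12  12

12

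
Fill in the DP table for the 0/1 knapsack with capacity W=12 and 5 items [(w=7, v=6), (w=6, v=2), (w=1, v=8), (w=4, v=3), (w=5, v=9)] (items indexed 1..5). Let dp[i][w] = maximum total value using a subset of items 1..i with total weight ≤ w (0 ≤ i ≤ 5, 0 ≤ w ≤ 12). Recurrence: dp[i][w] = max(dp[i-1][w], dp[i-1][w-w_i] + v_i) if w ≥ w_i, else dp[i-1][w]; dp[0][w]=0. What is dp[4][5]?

i\w   0   1   2   3   4   5   6   7   8   9  10  11  12
  0   0   0   0   0   0   0   0   0   0   0   0   0   0
  1   0   0   0   0   0   0   0   6   6   6   6   6   6
  2   0   0   0   0   0   0   2   6   6   6   6   6   6
  3   0   8   8   8   8   8   8  10  14  14  14  14  14
  4   0   8   8   8   8  11  11  11  14  14  14  14  17
  5   0   8   8   8   8  11  17  17  17  17  20  20  20

11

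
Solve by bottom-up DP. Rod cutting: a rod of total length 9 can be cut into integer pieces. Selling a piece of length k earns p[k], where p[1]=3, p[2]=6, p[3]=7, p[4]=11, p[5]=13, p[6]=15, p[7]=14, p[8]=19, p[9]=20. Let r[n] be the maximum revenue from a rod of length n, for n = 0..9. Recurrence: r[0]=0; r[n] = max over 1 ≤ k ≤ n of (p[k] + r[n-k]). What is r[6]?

18

   n    0    1    2    3    4    5    6    7    8    9
r[n]    0    3    6    9   12   15   18   21   24   27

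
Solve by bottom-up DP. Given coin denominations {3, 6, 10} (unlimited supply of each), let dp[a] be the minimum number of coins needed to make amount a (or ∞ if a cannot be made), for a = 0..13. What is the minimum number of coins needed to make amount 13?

 a  0  1  2  3  4  5  6  7  8  9 10 11 12 13
dp  0  -  -  1  -  -  1  -  -  2  1  -  2  2
(- denotes ∞ / unreachable)

2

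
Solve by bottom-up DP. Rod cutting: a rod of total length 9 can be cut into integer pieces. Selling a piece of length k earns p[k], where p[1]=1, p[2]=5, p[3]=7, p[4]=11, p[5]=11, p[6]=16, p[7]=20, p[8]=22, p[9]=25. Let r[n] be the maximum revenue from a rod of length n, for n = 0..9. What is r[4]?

   n    0    1    2    3    4    5    6    7    8    9
r[n]    0    1    5    7   11   12   16   20   22   25

11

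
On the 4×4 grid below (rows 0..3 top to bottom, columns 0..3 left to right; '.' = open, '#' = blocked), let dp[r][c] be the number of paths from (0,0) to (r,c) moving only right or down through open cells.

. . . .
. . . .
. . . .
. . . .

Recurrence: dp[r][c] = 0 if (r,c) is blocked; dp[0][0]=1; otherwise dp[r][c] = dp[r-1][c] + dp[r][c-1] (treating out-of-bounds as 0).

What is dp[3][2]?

10

r\c   0   1   2   3
  0   1   1   1   1
  1   1   2   3   4
  2   1   3   6  10
  3   1   4  10  20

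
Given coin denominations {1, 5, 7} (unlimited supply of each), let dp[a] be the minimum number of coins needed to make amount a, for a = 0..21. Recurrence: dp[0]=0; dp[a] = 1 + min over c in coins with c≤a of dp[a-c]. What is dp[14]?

 a  0  1  2  3  4  5  6  7  8  9 10 11 12 13 14 15 16 17 18 19 20 21
dp  0  1  2  3  4  1  2  1  2  3  2  3  2  3  2  3  4  3  4  3  4  3

2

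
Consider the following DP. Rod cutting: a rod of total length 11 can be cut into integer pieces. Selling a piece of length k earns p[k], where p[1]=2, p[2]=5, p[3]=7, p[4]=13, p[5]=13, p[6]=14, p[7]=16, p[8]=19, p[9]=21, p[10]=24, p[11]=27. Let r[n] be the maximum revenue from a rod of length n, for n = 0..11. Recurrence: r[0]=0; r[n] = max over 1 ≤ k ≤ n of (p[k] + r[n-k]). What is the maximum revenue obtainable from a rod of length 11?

33

   n    0    1    2    3    4    5    6    7    8    9   10   11
r[n]    0    2    5    7   13   15   18   20   26   28   31   33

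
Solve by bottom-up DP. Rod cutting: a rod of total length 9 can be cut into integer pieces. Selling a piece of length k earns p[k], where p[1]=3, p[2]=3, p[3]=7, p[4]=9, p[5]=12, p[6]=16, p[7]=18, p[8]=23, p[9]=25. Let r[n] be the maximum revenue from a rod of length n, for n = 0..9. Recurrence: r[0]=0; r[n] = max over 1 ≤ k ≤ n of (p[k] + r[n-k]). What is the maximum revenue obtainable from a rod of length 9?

   n    0    1    2    3    4    5    6    7    8    9
r[n]    0    3    6    9   12   15   18   21   24   27

27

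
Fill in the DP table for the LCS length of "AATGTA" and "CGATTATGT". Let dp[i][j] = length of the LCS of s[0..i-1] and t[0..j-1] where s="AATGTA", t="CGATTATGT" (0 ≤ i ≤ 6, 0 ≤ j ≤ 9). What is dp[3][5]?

   ''  C  G  A  T  T  A  T  G  T
''  0  0  0  0  0  0  0  0  0  0
 A  0  0  0  1  1  1  1  1  1  1
 A  0  0  0  1  1  1  2  2  2  2
 T  0  0  0  1  2  2  2  3  3  3
 G  0  0  1  1  2  2  2  3  4  4
 T  0  0  1  1  2  3  3  3  4  5
 A  0  0  1  2  2  3  4  4  4  5

2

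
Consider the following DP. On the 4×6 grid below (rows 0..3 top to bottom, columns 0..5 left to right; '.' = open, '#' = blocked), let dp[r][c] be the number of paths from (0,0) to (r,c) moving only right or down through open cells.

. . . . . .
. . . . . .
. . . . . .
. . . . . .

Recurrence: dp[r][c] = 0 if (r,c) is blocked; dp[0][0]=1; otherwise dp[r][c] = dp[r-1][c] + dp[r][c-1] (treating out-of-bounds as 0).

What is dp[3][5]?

56

r\c   0   1   2   3   4   5
  0   1   1   1   1   1   1
  1   1   2   3   4   5   6
  2   1   3   6  10  15  21
  3   1   4  10  20  35  56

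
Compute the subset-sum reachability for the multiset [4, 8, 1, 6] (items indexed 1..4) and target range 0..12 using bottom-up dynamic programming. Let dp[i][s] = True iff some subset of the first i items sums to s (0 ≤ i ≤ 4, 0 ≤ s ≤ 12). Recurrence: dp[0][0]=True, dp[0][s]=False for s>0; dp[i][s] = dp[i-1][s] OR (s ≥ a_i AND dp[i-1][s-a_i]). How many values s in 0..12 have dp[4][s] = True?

i\s   0   1   2   3   4   5   6   7   8   9  10  11  12
  0   T   F   F   F   F   F   F   F   F   F   F   F   F
  1   T   F   F   F   T   F   F   F   F   F   F   F   F
  2   T   F   F   F   T   F   F   F   T   F   F   F   T
  3   T   T   F   F   T   T   F   F   T   T   F   F   T
  4   T   T   F   F   T   T   T   T   T   T   T   T   T

11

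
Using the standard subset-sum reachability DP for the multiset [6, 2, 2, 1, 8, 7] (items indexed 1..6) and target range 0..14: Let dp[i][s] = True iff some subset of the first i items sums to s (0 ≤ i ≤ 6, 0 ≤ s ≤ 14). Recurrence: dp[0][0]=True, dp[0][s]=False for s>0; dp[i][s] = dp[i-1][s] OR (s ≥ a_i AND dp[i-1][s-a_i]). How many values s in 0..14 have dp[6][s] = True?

15

i\s   0   1   2   3   4   5   6   7   8   9  10  11  12  13  14
  0   T   F   F   F   F   F   F   F   F   F   F   F   F   F   F
  1   T   F   F   F   F   F   T   F   F   F   F   F   F   F   F
  2   T   F   T   F   F   F   T   F   T   F   F   F   F   F   F
  3   T   F   T   F   T   F   T   F   T   F   T   F   F   F   F
  4   T   T   T   T   T   T   T   T   T   T   T   T   F   F   F
  5   T   T   T   T   T   T   T   T   T   T   T   T   T   T   T
  6   T   T   T   T   T   T   T   T   T   T   T   T   T   T   T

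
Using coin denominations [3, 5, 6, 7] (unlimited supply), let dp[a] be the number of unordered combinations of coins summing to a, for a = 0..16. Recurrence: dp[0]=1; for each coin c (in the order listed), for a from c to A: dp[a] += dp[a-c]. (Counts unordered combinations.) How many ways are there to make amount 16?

after  coin     0     1     2     3     4     5     6     7     8     9    10    11    12    13    14    15    16
          3     1     0     0     1     0     0     1     0     0     1     0     0     1     0     0     1     0
          5     1     0     0     1     0     1     1     0     1     1     1     1     1     1     1     2     1
          6     1     0     0     1     0     1     2     0     1     2     1     2     3     1     2     4     2
          7     1     0     0     1     0     1     2     1     1     2     2     2     4     3     3     5     4

4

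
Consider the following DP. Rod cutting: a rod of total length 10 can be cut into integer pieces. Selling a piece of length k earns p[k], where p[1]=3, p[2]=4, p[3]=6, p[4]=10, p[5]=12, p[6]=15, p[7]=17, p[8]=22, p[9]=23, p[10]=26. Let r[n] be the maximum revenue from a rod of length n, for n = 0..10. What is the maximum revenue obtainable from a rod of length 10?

   n    0    1    2    3    4    5    6    7    8    9   10
r[n]    0    3    6    9   12   15   18   21   24   27   30

30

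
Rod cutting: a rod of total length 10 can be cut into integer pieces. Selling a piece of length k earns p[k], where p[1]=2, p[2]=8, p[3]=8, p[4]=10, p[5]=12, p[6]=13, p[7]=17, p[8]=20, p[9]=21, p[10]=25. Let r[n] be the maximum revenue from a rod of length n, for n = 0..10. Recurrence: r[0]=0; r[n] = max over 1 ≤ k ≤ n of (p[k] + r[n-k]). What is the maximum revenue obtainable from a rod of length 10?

   n    0    1    2    3    4    5    6    7    8    9   10
r[n]    0    2    8   10   16   18   24   26   32   34   40

40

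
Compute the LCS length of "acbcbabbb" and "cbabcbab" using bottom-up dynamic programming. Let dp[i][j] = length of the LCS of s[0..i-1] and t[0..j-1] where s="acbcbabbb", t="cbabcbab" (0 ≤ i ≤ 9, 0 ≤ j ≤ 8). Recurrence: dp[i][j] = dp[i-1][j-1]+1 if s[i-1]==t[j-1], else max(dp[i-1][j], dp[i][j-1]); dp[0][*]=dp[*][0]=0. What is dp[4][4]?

2

   ''  c  b  a  b  c  b  a  b
''  0  0  0  0  0  0  0  0  0
 a  0  0  0  1  1  1  1  1  1
 c  0  1  1  1  1  2  2  2  2
 b  0  1  2  2  2  2  3  3  3
 c  0  1  2  2  2  3  3  3  3
 b  0  1  2  2  3  3  4  4  4
 a  0  1  2  3  3  3  4  5  5
 b  0  1  2  3  4  4  4  5  6
 b  0  1  2  3  4  4  5  5  6
 b  0  1  2  3  4  4  5  5  6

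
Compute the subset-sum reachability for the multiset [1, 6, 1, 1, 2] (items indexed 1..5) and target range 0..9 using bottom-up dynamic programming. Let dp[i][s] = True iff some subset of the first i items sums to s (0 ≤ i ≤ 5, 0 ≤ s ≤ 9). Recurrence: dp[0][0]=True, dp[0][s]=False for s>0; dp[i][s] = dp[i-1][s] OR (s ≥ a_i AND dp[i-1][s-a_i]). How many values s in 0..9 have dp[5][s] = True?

i\s   0   1   2   3   4   5   6   7   8   9
  0   T   F   F   F   F   F   F   F   F   F
  1   T   T   F   F   F   F   F   F   F   F
  2   T   T   F   F   F   F   T   T   F   F
  3   T   T   T   F   F   F   T   T   T   F
  4   T   T   T   T   F   F   T   T   T   T
  5   T   T   T   T   T   T   T   T   T   T

10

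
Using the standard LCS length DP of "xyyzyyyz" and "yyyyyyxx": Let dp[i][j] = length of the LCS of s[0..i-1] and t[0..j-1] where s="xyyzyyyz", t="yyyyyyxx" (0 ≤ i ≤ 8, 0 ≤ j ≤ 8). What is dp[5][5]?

   ''  y  y  y  y  y  y  x  x
''  0  0  0  0  0  0  0  0  0
 x  0  0  0  0  0  0  0  1  1
 y  0  1  1  1  1  1  1  1  1
 y  0  1  2  2  2  2  2  2  2
 z  0  1  2  2  2  2  2  2  2
 y  0  1  2  3  3  3  3  3  3
 y  0  1  2  3  4  4  4  4  4
 y  0  1  2  3  4  5  5  5  5
 z  0  1  2  3  4  5  5  5  5

3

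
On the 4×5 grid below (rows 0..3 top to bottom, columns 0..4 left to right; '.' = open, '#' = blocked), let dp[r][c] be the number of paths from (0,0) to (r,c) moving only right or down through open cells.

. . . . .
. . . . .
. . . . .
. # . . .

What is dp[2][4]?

15

r\c   0   1   2   3   4
  0   1   1   1   1   1
  1   1   2   3   4   5
  2   1   3   6  10  15
  3   1   0   6  16  31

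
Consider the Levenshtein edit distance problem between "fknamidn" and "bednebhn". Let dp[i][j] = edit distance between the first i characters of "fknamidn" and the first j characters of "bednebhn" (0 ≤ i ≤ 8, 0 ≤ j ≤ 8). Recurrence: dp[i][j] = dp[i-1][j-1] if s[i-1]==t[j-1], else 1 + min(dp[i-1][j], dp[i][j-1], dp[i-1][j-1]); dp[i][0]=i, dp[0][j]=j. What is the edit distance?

   ''  b  e  d  n  e  b  h  n
''  0  1  2  3  4  5  6  7  8
 f  1  1  2  3  4  5  6  7  8
 k  2  2  2  3  4  5  6  7  8
 n  3  3  3  3  3  4  5  6  7
 a  4  4  4  4  4  4  5  6  7
 m  5  5  5  5  5  5  5  6  7
 i  6  6  6  6  6  6  6  6  7
 d  7  7  7  6  7  7  7  7  7
 n  8  8  8  7  6  7  8  8  7

7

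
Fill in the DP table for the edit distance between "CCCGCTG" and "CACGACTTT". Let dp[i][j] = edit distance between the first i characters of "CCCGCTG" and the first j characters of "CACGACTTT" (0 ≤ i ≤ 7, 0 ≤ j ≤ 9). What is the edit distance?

   ''  C  A  C  G  A  C  T  T  T
''  0  1  2  3  4  5  6  7  8  9
 C  1  0  1  2  3  4  5  6  7  8
 C  2  1  1  1  2  3  4  5  6  7
 C  3  2  2  1  2  3  3  4  5  6
 G  4  3  3  2  1  2  3  4  5  6
 C  5  4  4  3  2  2  2  3  4  5
 T  6  5  5  4  3  3  3  2  3  4
 G  7  6  6  5  4  4  4  3  3  4

4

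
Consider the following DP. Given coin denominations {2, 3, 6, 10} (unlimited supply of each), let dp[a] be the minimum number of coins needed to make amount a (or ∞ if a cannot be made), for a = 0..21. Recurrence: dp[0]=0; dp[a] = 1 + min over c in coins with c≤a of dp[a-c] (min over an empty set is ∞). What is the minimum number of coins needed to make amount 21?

 a  0  1  2  3  4  5  6  7  8  9 10 11 12 13 14 15 16 17 18 19 20 21
dp  0  -  1  1  2  2  1  3  2  2  1  3  2  2  3  3  2  4  3  3  2  4
(- denotes ∞ / unreachable)

4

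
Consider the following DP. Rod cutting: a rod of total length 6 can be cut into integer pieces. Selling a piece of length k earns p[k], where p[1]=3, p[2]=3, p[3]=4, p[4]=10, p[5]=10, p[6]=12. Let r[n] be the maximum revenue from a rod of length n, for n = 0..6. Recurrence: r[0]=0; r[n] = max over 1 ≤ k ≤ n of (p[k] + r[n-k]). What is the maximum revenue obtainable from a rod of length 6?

   n    0    1    2    3    4    5    6
r[n]    0    3    6    9   12   15   18

18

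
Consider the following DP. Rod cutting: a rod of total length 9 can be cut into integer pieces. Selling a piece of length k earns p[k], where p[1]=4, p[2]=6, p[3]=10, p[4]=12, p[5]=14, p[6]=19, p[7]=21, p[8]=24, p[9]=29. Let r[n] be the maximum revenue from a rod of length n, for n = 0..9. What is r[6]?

   n    0    1    2    3    4    5    6    7    8    9
r[n]    0    4    8   12   16   20   24   28   32   36

24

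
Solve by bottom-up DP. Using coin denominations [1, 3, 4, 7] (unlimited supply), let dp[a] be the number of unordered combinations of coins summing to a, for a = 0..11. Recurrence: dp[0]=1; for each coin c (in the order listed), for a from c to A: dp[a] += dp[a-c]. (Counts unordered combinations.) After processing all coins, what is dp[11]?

after  coin     0     1     2     3     4     5     6     7     8     9    10    11
          1     1     1     1     1     1     1     1     1     1     1     1     1
          3     1     1     1     2     2     2     3     3     3     4     4     4
          4     1     1     1     2     3     3     4     5     6     7     8     9
          7     1     1     1     2     3     3     4     6     7     8    10    12

12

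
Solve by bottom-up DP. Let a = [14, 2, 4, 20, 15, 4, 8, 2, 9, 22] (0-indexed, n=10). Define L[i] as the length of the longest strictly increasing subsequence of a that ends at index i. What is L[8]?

4

   i    0    1    2    3    4    5    6    7    8    9
a[i]   14    2    4   20   15    4    8    2    9   22
L[i]    1    1    2    3    3    2    3    1    4    5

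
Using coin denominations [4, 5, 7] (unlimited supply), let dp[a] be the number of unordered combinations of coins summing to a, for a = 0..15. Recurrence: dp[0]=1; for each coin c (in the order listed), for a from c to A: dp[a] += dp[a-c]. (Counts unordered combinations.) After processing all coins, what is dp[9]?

1

after  coin     0     1     2     3     4     5     6     7     8     9    10    11    12    13    14    15
          4     1     0     0     0     1     0     0     0     1     0     0     0     1     0     0     0
          5     1     0     0     0     1     1     0     0     1     1     1     0     1     1     1     1
          7     1     0     0     0     1     1     0     1     1     1     1     1     2     1     2     2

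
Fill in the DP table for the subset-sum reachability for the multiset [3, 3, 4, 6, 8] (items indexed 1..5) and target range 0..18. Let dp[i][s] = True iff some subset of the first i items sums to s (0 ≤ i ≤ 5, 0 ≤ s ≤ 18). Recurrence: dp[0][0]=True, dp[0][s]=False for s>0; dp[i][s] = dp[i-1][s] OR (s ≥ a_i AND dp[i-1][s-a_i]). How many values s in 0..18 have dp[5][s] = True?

i\s   0   1   2   3   4   5   6   7   8   9  10  11  12  13  14  15  16  17  18
  0   T   F   F   F   F   F   F   F   F   F   F   F   F   F   F   F   F   F   F
  1   T   F   F   T   F   F   F   F   F   F   F   F   F   F   F   F   F   F   F
  2   T   F   F   T   F   F   T   F   F   F   F   F   F   F   F   F   F   F   F
  3   T   F   F   T   T   F   T   T   F   F   T   F   F   F   F   F   F   F   F
  4   T   F   F   T   T   F   T   T   F   T   T   F   T   T   F   F   T   F   F
  5   T   F   F   T   T   F   T   T   T   T   T   T   T   T   T   T   T   T   T

16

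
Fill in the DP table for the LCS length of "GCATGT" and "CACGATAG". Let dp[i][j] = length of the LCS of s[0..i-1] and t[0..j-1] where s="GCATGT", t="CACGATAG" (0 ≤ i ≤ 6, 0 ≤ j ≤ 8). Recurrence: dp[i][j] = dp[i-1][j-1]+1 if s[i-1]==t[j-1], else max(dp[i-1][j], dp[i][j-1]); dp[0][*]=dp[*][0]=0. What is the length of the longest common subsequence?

4

   ''  C  A  C  G  A  T  A  G
''  0  0  0  0  0  0  0  0  0
 G  0  0  0  0  1  1  1  1  1
 C  0  1  1  1  1  1  1  1  1
 A  0  1  2  2  2  2  2  2  2
 T  0  1  2  2  2  2  3  3  3
 G  0  1  2  2  3  3  3  3  4
 T  0  1  2  2  3  3  4  4  4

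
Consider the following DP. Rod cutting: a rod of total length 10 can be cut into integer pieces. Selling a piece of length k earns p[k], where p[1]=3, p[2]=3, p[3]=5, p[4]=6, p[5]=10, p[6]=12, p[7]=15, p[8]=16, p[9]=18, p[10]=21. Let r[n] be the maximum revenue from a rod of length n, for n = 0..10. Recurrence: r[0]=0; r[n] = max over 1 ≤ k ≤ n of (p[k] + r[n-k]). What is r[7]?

   n    0    1    2    3    4    5    6    7    8    9   10
r[n]    0    3    6    9   12   15   18   21   24   27   30

21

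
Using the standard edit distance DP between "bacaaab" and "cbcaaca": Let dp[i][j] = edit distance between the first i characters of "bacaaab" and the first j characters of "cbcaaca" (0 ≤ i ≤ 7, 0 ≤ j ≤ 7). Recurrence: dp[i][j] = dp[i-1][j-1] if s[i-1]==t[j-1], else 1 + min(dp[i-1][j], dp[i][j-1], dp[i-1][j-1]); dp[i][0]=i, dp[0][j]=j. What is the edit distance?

4

   ''  c  b  c  a  a  c  a
''  0  1  2  3  4  5  6  7
 b  1  1  1  2  3  4  5  6
 a  2  2  2  2  2  3  4  5
 c  3  2  3  2  3  3  3  4
 a  4  3  3  3  2  3  4  3
 a  5  4  4  4  3  2  3  4
 a  6  5  5  5  4  3  3  3
 b  7  6  5  6  5  4  4  4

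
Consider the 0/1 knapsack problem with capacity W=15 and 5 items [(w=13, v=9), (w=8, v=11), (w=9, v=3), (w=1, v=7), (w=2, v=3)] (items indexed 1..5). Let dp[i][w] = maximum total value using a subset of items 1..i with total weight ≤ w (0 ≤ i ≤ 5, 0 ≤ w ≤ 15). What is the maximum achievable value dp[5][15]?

21

i\w   0   1   2   3   4   5   6   7   8   9  10  11  12  13  14  15
  0   0   0   0   0   0   0   0   0   0   0   0   0   0   0   0   0
  1   0   0   0   0   0   0   0   0   0   0   0   0   0   9   9   9
  2   0   0   0   0   0   0   0   0  11  11  11  11  11  11  11  11
  3   0   0   0   0   0   0   0   0  11  11  11  11  11  11  11  11
  4   0   7   7   7   7   7   7   7  11  18  18  18  18  18  18  18
  5   0   7   7  10  10  10  10  10  11  18  18  21  21  21  21  21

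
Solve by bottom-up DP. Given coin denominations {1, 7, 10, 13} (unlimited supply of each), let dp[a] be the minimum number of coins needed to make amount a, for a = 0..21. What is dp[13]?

1

 a  0  1  2  3  4  5  6  7  8  9 10 11 12 13 14 15 16 17 18 19 20 21
dp  0  1  2  3  4  5  6  1  2  3  1  2  3  1  2  3  4  2  3  4  2  3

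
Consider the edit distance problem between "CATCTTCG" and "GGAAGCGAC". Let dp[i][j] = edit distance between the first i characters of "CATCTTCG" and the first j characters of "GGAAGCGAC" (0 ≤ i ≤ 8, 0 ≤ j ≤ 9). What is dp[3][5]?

4

   ''  G  G  A  A  G  C  G  A  C
''  0  1  2  3  4  5  6  7  8  9
 C  1  1  2  3  4  5  5  6  7  8
 A  2  2  2  2  3  4  5  6  6  7
 T  3  3  3  3  3  4  5  6  7  7
 C  4  4  4  4  4  4  4  5  6  7
 T  5  5  5  5  5  5  5  5  6  7
 T  6  6  6  6  6  6  6  6  6  7
 C  7  7  7  7  7  7  6  7  7  6
 G  8  7  7  8  8  7  7  6  7  7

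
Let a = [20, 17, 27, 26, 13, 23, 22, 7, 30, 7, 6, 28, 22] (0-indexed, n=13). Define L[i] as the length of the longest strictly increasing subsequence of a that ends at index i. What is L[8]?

3

   i    0    1    2    3    4    5    6    7    8    9   10   11   12
a[i]   20   17   27   26   13   23   22    7   30    7    6   28   22
L[i]    1    1    2    2    1    2    2    1    3    1    1    3    2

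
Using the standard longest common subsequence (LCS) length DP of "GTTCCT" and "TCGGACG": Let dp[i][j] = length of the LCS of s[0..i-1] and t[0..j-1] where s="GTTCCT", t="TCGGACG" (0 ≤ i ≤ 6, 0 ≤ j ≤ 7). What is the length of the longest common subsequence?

3

   ''  T  C  G  G  A  C  G
''  0  0  0  0  0  0  0  0
 G  0  0  0  1  1  1  1  1
 T  0  1  1  1  1  1  1  1
 T  0  1  1  1  1  1  1  1
 C  0  1  2  2  2  2  2  2
 C  0  1  2  2  2  2  3  3
 T  0  1  2  2  2  2  3  3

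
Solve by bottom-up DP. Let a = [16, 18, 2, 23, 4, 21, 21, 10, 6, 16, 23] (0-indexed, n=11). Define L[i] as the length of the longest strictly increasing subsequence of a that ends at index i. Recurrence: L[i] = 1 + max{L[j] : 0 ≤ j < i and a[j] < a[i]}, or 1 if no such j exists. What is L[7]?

   i    0    1    2    3    4    5    6    7    8    9   10
a[i]   16   18    2   23    4   21   21   10    6   16   23
L[i]    1    2    1    3    2    3    3    3    3    4    5

3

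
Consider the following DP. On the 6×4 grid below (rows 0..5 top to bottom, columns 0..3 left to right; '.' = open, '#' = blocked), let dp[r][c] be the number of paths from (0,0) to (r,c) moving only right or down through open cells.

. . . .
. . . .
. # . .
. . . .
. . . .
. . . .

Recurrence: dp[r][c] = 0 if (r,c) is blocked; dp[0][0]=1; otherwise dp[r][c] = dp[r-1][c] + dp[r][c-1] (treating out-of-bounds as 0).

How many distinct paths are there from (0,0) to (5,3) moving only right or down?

26

r\c   0   1   2   3
  0   1   1   1   1
  1   1   2   3   4
  2   1   0   3   7
  3   1   1   4  11
  4   1   2   6  17
  5   1   3   9  26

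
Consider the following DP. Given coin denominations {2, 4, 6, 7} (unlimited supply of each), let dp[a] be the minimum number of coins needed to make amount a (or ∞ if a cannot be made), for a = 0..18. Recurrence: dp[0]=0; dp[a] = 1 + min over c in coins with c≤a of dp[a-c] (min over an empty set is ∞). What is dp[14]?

 a  0  1  2  3  4  5  6  7  8  9 10 11 12 13 14 15 16 17 18
dp  0  -  1  -  1  -  1  1  2  2  2  2  2  2  2  3  3  3  3
(- denotes ∞ / unreachable)

2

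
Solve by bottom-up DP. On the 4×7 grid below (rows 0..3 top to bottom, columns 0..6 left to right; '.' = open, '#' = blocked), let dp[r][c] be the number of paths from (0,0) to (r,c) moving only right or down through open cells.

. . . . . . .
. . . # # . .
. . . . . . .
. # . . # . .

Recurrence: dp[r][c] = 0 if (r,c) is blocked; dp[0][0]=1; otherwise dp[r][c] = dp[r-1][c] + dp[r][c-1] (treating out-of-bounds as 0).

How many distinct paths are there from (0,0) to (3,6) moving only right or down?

16

r\c   0   1   2   3   4   5   6
  0   1   1   1   1   1   1   1
  1   1   2   3   0   0   1   2
  2   1   3   6   6   6   7   9
  3   1   0   6  12   0   7  16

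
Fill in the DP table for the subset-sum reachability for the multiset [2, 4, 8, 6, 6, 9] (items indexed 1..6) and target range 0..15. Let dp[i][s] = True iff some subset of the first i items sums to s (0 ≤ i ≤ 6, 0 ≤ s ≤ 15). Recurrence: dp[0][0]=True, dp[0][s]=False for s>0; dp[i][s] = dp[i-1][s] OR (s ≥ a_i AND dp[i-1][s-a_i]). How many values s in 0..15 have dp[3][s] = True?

8

i\s   0   1   2   3   4   5   6   7   8   9  10  11  12  13  14  15
  0   T   F   F   F   F   F   F   F   F   F   F   F   F   F   F   F
  1   T   F   T   F   F   F   F   F   F   F   F   F   F   F   F   F
  2   T   F   T   F   T   F   T   F   F   F   F   F   F   F   F   F
  3   T   F   T   F   T   F   T   F   T   F   T   F   T   F   T   F
  4   T   F   T   F   T   F   T   F   T   F   T   F   T   F   T   F
  5   T   F   T   F   T   F   T   F   T   F   T   F   T   F   T   F
  6   T   F   T   F   T   F   T   F   T   T   T   T   T   T   T   T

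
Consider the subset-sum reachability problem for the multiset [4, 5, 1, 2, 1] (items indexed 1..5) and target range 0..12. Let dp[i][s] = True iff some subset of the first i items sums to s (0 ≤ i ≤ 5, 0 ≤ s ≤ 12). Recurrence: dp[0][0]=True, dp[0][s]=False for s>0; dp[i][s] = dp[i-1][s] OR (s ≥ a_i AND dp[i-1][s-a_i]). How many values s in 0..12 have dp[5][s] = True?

i\s   0   1   2   3   4   5   6   7   8   9  10  11  12
  0   T   F   F   F   F   F   F   F   F   F   F   F   F
  1   T   F   F   F   T   F   F   F   F   F   F   F   F
  2   T   F   F   F   T   T   F   F   F   T   F   F   F
  3   T   T   F   F   T   T   T   F   F   T   T   F   F
  4   T   T   T   T   T   T   T   T   T   T   T   T   T
  5   T   T   T   T   T   T   T   T   T   T   T   T   T

13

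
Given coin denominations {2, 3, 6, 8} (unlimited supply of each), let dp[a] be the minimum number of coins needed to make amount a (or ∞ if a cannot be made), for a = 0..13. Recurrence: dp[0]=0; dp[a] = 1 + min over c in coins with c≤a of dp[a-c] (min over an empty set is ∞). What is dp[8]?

1

 a  0  1  2  3  4  5  6  7  8  9 10 11 12 13
dp  0  -  1  1  2  2  1  3  1  2  2  2  2  3
(- denotes ∞ / unreachable)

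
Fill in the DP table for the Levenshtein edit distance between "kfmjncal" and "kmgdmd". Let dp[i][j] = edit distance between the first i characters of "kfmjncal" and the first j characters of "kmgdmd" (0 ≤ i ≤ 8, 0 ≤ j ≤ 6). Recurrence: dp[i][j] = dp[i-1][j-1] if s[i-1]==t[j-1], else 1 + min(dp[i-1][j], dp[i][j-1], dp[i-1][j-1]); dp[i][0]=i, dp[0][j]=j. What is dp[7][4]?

   ''  k  m  g  d  m  d
''  0  1  2  3  4  5  6
 k  1  0  1  2  3  4  5
 f  2  1  1  2  3  4  5
 m  3  2  1  2  3  3  4
 j  4  3  2  2  3  4  4
 n  5  4  3  3  3  4  5
 c  6  5  4  4  4  4  5
 a  7  6  5  5  5  5  5
 l  8  7  6  6  6  6  6

5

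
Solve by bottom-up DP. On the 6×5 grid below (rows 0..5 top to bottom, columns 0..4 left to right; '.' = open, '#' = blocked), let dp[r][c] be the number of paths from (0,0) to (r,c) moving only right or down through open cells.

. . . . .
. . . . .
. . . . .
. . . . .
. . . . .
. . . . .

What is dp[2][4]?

15

r\c   0   1   2   3   4
  0   1   1   1   1   1
  1   1   2   3   4   5
  2   1   3   6  10  15
  3   1   4  10  20  35
  4   1   5  15  35  70
  5   1   6  21  56 126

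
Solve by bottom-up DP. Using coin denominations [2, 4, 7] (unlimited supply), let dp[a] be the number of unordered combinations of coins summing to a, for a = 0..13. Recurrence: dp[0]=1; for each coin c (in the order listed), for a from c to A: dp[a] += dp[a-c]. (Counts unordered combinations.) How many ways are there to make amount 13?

2

after  coin     0     1     2     3     4     5     6     7     8     9    10    11    12    13
          2     1     0     1     0     1     0     1     0     1     0     1     0     1     0
          4     1     0     1     0     2     0     2     0     3     0     3     0     4     0
          7     1     0     1     0     2     0     2     1     3     1     3     2     4     2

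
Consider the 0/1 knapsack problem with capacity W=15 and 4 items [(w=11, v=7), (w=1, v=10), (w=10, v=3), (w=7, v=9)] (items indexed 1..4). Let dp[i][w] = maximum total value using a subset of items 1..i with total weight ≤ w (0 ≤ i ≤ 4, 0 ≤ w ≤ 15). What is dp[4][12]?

i\w   0   1   2   3   4   5   6   7   8   9  10  11  12  13  14  15
  0   0   0   0   0   0   0   0   0   0   0   0   0   0   0   0   0
  1   0   0   0   0   0   0   0   0   0   0   0   7   7   7   7   7
  2   0  10  10  10  10  10  10  10  10  10  10  10  17  17  17  17
  3   0  10  10  10  10  10  10  10  10  10  10  13  17  17  17  17
  4   0  10  10  10  10  10  10  10  19  19  19  19  19  19  19  19

19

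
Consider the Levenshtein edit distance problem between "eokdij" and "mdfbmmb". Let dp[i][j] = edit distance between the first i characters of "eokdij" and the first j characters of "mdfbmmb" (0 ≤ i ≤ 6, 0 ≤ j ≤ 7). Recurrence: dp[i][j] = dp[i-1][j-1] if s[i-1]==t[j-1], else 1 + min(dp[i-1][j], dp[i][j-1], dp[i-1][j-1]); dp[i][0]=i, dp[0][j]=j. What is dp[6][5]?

   ''  m  d  f  b  m  m  b
''  0  1  2  3  4  5  6  7
 e  1  1  2  3  4  5  6  7
 o  2  2  2  3  4  5  6  7
 k  3  3  3  3  4  5  6  7
 d  4  4  3  4  4  5  6  7
 i  5  5  4  4  5  5  6  7
 j  6  6  5  5  5  6  6  7

6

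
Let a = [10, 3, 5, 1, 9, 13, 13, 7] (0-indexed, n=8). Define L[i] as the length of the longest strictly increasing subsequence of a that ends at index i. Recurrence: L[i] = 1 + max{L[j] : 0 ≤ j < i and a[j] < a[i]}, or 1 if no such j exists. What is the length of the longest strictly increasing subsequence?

4

   i    0    1    2    3    4    5    6    7
a[i]   10    3    5    1    9   13   13    7
L[i]    1    1    2    1    3    4    4    3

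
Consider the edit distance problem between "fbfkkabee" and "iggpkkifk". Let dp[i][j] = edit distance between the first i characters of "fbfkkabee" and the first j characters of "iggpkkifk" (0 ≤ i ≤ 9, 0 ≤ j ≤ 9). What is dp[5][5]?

   ''  i  g  g  p  k  k  i  f  k
''  0  1  2  3  4  5  6  7  8  9
 f  1  1  2  3  4  5  6  7  7  8
 b  2  2  2  3  4  5  6  7  8  8
 f  3  3  3  3  4  5  6  7  7  8
 k  4  4  4  4  4  4  5  6  7  7
 k  5  5  5  5  5  4  4  5  6  7
 a  6  6  6  6  6  5  5  5  6  7
 b  7  7  7  7  7  6  6  6  6  7
 e  8  8  8  8  8  7  7  7  7  7
 e  9  9  9  9  9  8  8  8  8  8

4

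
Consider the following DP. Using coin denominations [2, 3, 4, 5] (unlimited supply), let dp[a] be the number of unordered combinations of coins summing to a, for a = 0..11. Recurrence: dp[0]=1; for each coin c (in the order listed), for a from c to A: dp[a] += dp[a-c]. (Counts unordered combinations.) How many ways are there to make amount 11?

7

after  coin     0     1     2     3     4     5     6     7     8     9    10    11
          2     1     0     1     0     1     0     1     0     1     0     1     0
          3     1     0     1     1     1     1     2     1     2     2     2     2
          4     1     0     1     1     2     1     3     2     4     3     5     4
          5     1     0     1     1     2     2     3     3     5     5     7     7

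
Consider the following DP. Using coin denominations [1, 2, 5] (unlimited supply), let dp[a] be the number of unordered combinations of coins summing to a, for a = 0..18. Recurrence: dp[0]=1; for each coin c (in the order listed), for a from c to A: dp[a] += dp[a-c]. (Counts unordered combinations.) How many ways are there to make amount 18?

24

after  coin     0     1     2     3     4     5     6     7     8     9    10    11    12    13    14    15    16    17    18
          1     1     1     1     1     1     1     1     1     1     1     1     1     1     1     1     1     1     1     1
          2     1     1     2     2     3     3     4     4     5     5     6     6     7     7     8     8     9     9    10
          5     1     1     2     2     3     4     5     6     7     8    10    11    13    14    16    18    20    22    24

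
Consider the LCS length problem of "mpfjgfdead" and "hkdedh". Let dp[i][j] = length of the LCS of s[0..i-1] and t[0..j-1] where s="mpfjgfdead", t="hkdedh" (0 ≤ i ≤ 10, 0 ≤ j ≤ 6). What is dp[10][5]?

3

   ''  h  k  d  e  d  h
''  0  0  0  0  0  0  0
 m  0  0  0  0  0  0  0
 p  0  0  0  0  0  0  0
 f  0  0  0  0  0  0  0
 j  0  0  0  0  0  0  0
 g  0  0  0  0  0  0  0
 f  0  0  0  0  0  0  0
 d  0  0  0  1  1  1  1
 e  0  0  0  1  2  2  2
 a  0  0  0  1  2  2  2
 d  0  0  0  1  2  3  3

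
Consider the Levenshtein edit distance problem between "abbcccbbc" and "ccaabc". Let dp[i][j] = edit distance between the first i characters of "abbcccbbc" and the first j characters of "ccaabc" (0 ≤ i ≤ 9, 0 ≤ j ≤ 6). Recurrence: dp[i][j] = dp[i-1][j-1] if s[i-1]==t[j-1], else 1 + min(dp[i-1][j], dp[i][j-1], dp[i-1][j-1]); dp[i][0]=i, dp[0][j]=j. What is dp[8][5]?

   ''  c  c  a  a  b  c
''  0  1  2  3  4  5  6
 a  1  1  2  2  3  4  5
 b  2  2  2  3  3  3  4
 b  3  3  3  3  4  3  4
 c  4  3  3  4  4  4  3
 c  5  4  3  4  5  5  4
 c  6  5  4  4  5  6  5
 b  7  6  5  5  5  5  6
 b  8  7  6  6  6  5  6
 c  9  8  7  7  7  6  5

5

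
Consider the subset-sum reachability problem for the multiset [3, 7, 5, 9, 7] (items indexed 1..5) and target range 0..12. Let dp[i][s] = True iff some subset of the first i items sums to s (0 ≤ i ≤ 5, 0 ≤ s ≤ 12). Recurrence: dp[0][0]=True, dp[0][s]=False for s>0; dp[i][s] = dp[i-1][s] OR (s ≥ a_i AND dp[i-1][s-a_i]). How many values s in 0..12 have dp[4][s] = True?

i\s   0   1   2   3   4   5   6   7   8   9  10  11  12
  0   T   F   F   F   F   F   F   F   F   F   F   F   F
  1   T   F   F   T   F   F   F   F   F   F   F   F   F
  2   T   F   F   T   F   F   F   T   F   F   T   F   F
  3   T   F   F   T   F   T   F   T   T   F   T   F   T
  4   T   F   F   T   F   T   F   T   T   T   T   F   T
  5   T   F   F   T   F   T   F   T   T   T   T   F   T

8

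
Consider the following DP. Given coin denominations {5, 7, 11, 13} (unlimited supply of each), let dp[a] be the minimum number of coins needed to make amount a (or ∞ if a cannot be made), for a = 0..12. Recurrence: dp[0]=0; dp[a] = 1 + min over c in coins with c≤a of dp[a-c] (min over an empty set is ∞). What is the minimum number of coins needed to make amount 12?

 a  0  1  2  3  4  5  6  7  8  9 10 11 12
dp  0  -  -  -  -  1  -  1  -  -  2  1  2
(- denotes ∞ / unreachable)

2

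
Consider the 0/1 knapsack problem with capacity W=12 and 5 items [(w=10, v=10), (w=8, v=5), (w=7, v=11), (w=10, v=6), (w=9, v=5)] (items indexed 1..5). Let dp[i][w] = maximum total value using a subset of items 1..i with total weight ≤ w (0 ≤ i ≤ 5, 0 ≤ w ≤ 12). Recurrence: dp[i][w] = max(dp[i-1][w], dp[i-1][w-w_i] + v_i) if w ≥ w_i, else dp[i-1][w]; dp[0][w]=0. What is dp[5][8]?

i\w   0   1   2   3   4   5   6   7   8   9  10  11  12
  0   0   0   0   0   0   0   0   0   0   0   0   0   0
  1   0   0   0   0   0   0   0   0   0   0  10  10  10
  2   0   0   0   0   0   0   0   0   5   5  10  10  10
  3   0   0   0   0   0   0   0  11  11  11  11  11  11
  4   0   0   0   0   0   0   0  11  11  11  11  11  11
  5   0   0   0   0   0   0   0  11  11  11  11  11  11

11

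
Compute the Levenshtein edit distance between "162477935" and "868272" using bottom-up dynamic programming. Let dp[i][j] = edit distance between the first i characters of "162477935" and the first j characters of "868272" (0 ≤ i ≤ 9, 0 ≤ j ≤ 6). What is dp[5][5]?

3

   ''  8  6  8  2  7  2
''  0  1  2  3  4  5  6
 1  1  1  2  3  4  5  6
 6  2  2  1  2  3  4  5
 2  3  3  2  2  2  3  4
 4  4  4  3  3  3  3  4
 7  5  5  4  4  4  3  4
 7  6  6  5  5  5  4  4
 9  7  7  6  6  6  5  5
 3  8  8  7  7  7  6  6
 5  9  9  8  8  8  7  7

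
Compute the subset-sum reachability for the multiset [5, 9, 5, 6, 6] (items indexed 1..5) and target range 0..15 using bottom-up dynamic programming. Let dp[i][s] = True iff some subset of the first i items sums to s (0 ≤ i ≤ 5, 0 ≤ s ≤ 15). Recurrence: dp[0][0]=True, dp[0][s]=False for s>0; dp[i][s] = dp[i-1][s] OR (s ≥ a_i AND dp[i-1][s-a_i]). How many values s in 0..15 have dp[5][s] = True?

i\s   0   1   2   3   4   5   6   7   8   9  10  11  12  13  14  15
  0   T   F   F   F   F   F   F   F   F   F   F   F   F   F   F   F
  1   T   F   F   F   F   T   F   F   F   F   F   F   F   F   F   F
  2   T   F   F   F   F   T   F   F   F   T   F   F   F   F   T   F
  3   T   F   F   F   F   T   F   F   F   T   T   F   F   F   T   F
  4   T   F   F   F   F   T   T   F   F   T   T   T   F   F   T   T
  5   T   F   F   F   F   T   T   F   F   T   T   T   T   F   T   T

9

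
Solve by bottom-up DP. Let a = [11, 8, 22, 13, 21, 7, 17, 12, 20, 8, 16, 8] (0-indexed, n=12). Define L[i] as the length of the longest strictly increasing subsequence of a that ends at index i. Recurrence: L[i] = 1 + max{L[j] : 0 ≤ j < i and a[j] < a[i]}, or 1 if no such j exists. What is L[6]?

   i    0    1    2    3    4    5    6    7    8    9   10   11
a[i]   11    8   22   13   21    7   17   12   20    8   16    8
L[i]    1    1    2    2    3    1    3    2    4    2    3    2

3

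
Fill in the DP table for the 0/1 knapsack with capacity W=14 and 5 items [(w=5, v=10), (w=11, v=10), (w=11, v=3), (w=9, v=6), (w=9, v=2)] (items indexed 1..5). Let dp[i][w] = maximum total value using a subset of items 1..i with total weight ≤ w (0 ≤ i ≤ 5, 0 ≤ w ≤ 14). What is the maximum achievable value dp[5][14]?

i\w   0   1   2   3   4   5   6   7   8   9  10  11  12  13  14
  0   0   0   0   0   0   0   0   0   0   0   0   0   0   0   0
  1   0   0   0   0   0  10  10  10  10  10  10  10  10  10  10
  2   0   0   0   0   0  10  10  10  10  10  10  10  10  10  10
  3   0   0   0   0   0  10  10  10  10  10  10  10  10  10  10
  4   0   0   0   0   0  10  10  10  10  10  10  10  10  10  16
  5   0   0   0   0   0  10  10  10  10  10  10  10  10  10  16

16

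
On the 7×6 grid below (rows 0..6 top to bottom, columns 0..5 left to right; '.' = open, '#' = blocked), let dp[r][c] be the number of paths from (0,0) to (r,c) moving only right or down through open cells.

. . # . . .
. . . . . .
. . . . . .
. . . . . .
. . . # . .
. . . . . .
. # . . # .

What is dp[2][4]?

9

r\c   0   1   2   3   4   5
  0   1   1   0   0   0   0
  1   1   2   2   2   2   2
  2   1   3   5   7   9  11
  3   1   4   9  16  25  36
  4   1   5  14   0  25  61
  5   1   6  20  20  45 106
  6   1   0  20  40   0 106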